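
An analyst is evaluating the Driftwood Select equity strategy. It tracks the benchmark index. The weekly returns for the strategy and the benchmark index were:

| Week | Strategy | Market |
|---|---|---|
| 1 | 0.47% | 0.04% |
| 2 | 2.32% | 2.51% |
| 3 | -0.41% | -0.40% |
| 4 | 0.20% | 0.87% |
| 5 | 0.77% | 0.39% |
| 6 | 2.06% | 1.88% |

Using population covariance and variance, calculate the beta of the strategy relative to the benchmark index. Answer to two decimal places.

r̄p = 0.9017%,  r̄m = 0.8817%
Cov = Σ(rp − r̄p)(rm − r̄m) / 6 = 0.9305
Var(rm) = Σ(rm − r̄m)² / 6 = 1.0402
β = Cov / Var = 0.9305 / 1.0402 = 0.8945

0.89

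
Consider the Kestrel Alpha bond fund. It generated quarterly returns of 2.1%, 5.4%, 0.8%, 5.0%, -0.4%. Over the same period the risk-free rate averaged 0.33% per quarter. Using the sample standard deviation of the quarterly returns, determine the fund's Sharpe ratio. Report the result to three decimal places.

Mean return μ = 12.90 / 5 = 2.5800%
Σ(r − μ)² = (2.1 − 2.5800)² + (5.4 − 2.5800)² + … = 26.0880
sample σ = √(26.0880 / 4) = √6.5220 = 2.5538%
Sharpe = (μ − rf) / σ = (2.5800 − 0.33) / 2.5538 = 2.2500 / 2.5538 = 0.8810

0.881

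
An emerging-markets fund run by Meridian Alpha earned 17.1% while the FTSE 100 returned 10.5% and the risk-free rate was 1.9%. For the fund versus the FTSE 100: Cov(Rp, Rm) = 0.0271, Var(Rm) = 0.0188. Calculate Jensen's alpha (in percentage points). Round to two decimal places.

2.80

β = Cov / Var = 0.0271 / 0.0188 = 1.4415
E[R] = Rf + β(Rm − Rf) = 1.9% + 1.4415 × (10.5% − 1.9%) = 14.2969%
α = Rp − E[R] = 17.1% − 14.2969% = 2.8031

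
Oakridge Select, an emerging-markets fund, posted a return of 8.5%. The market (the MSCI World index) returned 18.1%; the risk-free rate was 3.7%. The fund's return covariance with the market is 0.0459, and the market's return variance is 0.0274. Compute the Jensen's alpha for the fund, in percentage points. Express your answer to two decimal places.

-19.32

β = Cov / Var = 0.0459 / 0.0274 = 1.6752
E[R] = Rf + β(Rm − Rf) = 3.7% + 1.6752 × (18.1% − 3.7%) = 27.8229%
α = Rp − E[R] = 8.5% − 27.8229% = -19.3229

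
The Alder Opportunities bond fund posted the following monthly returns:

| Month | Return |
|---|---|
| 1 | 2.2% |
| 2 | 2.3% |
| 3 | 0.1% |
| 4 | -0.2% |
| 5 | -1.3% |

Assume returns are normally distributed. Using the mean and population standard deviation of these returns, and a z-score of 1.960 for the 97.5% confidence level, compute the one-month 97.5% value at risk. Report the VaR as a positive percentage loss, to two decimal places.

r̄ = (2.2 + 2.3 + 0.1 − 0.2 − 1.3) / 5 = 3.10 / 5 = 0.6200%
Population std dev = √[9.9480 / 5] = 1.4105%
VaR = −(r̄ − z·σ) = −(0.6200 − 1.960 × 1.4105) = −(-2.1446) = 2.1446%

2.14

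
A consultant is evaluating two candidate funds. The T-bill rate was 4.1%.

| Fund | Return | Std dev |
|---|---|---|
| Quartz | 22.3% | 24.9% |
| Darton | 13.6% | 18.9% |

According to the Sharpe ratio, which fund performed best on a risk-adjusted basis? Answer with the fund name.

Quartz: Sharpe ratio = (22.3% − 4.1%) / 24.9% = 0.731
Darton: Sharpe ratio = (13.6% − 4.1%) / 18.9% = 0.503
Highest: Quartz (0.731).

Quartz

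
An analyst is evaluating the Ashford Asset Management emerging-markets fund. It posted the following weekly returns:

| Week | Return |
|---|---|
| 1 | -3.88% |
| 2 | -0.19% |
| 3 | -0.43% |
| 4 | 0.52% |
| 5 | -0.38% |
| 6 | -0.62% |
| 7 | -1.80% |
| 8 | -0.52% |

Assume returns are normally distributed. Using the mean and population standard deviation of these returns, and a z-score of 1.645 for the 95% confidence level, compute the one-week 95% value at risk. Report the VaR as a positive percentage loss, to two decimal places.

3.00

r̄ = (-3.88 − 0.19 − 0.43 + 0.52 − 0.38 − 0.62 − 1.8 − 0.52) / 8 = -0.9125%
Population std dev = √[12.9238 / 8] = 1.2710%
VaR = −(r̄ − z·σ) = −(-0.9125 − 1.645 × 1.2710) = −(-3.0033) = 3.0033%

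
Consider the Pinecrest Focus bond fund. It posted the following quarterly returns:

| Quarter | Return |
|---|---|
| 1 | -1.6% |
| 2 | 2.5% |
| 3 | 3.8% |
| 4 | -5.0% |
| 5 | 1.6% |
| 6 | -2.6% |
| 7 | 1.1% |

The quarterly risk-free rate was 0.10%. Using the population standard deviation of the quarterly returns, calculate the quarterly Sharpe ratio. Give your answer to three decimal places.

-0.044

r̄ = (-1.6 + 2.5 + 3.8 − 5 + 1.6 − 2.6 + 1.1) / 7 = -0.20 / 7 = -0.0286%
Σ(r − r̄)² = (-1.6 − (-0.0286))² + (2.5 − (-0.0286))² + (3.8 − (-0.0286))² + … = 58.7743
σ = √[58.7743 / 7] = 2.8976%
Sharpe = (r̄ − rf) / σ = (-0.0286 − 0.1) / 2.8976 = -0.1286 / 2.8976 = -0.0444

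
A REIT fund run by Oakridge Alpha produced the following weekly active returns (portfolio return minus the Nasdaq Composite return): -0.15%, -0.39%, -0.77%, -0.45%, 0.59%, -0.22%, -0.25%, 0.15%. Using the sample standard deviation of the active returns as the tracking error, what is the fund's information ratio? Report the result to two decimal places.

-0.45

μ = (-0.15 − 0.39 − 0.77 − 0.45 + 0.59 − 0.22 − 0.25 + 0.15) / 8 = -0.1863%
Σ(r − μ)² = (-0.15 − (-0.1863))² + (-0.39 − (-0.1863))² + (-0.77 − (-0.1863))² + … = 1.1740
sample σ = √(1.1740 / 7) = √0.1677 = 0.4095%
IR = μ / tracking error = -0.1863 / 0.4095 = -0.4549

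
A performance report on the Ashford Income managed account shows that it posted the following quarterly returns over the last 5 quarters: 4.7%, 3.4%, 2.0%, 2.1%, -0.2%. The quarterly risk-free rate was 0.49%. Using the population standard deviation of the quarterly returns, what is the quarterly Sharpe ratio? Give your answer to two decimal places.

1.17

r̄ = (4.7 + 3.4 + 2 + 2.1 − 0.2) / 5 = 2.4000%
Population std dev = √[13.3000 / 5] = 1.6310%
Sharpe = (r̄ − rf) / σ = (2.4000 − 0.49) / 1.6310 = 1.9100 / 1.6310 = 1.1711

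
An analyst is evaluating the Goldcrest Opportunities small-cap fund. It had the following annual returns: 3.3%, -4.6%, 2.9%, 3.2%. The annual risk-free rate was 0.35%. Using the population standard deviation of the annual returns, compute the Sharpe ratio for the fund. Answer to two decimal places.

Mean return r̄ = 4.80 / 4 = 1.2000%
Σ(r − r̄)² = (3.3 − 1.2000)² + (-4.6 − 1.2000)² + … = 44.9400
σ = √[44.9400 / 4] = 3.3519%
Sharpe = (r̄ − rf) / σ = (1.2000 − 0.35) / 3.3519 = 0.8500 / 3.3519 = 0.2536

0.25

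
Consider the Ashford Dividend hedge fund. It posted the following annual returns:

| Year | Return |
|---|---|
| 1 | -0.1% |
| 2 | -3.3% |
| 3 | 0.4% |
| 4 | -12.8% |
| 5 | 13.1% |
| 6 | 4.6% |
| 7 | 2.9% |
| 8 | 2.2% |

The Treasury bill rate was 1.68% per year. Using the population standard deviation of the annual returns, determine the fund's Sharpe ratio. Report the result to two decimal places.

-0.12

r̄ = (-0.1 − 3.3 + 0.4 − 12.8 + 13.1 + 4.6 + 2.9 + 2.2) / 8 = 7.00 / 8 = 0.8750%
Σ(r − r̄)² = (-0.1 − 0.8750)² + (-3.3 − 0.8750)² + … = 374.7950
population σ = √(374.7950 / 8) = √46.8494 = 6.8447%
Sharpe = (r̄ − rf) / σ = (0.8750 − 1.68) / 6.8447 = -0.8050 / 6.8447 = -0.1176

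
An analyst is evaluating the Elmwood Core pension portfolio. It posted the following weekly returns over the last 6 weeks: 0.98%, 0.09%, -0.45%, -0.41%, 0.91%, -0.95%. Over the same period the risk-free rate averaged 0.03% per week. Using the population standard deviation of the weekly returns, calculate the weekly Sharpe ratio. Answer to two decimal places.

Mean return r̄ = 0.170 / 6 = 0.0283%
Σ(r − r̄)² = (0.98 − 0.0283)² + (0.09 − 0.0283)² + … = 3.0649
σ = √[3.0649 / 6] = 0.7147%
Sharpe = (r̄ − rf) / σ = (0.0283 − 0.03) / 0.7147 = -0.0017 / 0.7147 = -0.0024

0.00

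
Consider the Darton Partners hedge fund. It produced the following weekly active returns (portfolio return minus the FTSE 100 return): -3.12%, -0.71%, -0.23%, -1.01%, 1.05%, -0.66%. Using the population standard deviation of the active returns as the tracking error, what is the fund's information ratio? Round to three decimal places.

-0.630

Mean return r̄ = -4.680 / 6 = -0.7800%
Σ(r − r̄)² = 9.1992; population σ = √(9.1992/6) = 1.2382%
IR = r̄ / tracking error = -0.7800 / 1.2382 = -0.6299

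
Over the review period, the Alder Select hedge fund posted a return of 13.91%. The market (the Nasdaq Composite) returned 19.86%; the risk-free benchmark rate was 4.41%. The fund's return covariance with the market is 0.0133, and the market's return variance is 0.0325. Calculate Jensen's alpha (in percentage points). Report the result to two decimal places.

3.18

β = Cov / Var = 0.0133 / 0.0325 = 0.4092
E[R] = Rf + β(Rm − Rf) = 4.41% + 0.4092 × (19.86% − 4.41%) = 10.7321%
α = Rp − E[R] = 13.91% − 10.7321% = 3.1779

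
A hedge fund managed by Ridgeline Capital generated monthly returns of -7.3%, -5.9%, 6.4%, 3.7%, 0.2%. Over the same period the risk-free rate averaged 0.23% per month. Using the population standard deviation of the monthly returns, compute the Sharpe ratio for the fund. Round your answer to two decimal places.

μ = (-7.3 − 5.9 + 6.4 + 3.7 + 0.2) / 5 = -0.5800%
Population std dev = √[141.1080 / 5] = 5.3124%
Sharpe = (μ − rf) / σ = (-0.5800 − 0.23) / 5.3124 = -0.8100 / 5.3124 = -0.1525

-0.15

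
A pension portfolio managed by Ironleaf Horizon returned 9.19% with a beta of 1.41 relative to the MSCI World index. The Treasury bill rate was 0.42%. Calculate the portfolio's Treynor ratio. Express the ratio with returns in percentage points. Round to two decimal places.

6.22

Treynor = (Rp − Rf) / β = (9.19% − 0.42%) / 1.41 = 8.77 / 1.41 = 6.2199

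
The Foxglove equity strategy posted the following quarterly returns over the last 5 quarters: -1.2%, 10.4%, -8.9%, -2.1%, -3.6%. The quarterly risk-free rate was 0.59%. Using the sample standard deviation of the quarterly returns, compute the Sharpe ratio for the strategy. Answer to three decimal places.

-0.236

Mean return r̄ = -5.40 / 5 = -1.0800%
Σ(r − r̄)² = (-1.2 − (-1.0800))² + (10.4 − (-1.0800))² + (-8.9 − (-1.0800))² + … = 200.3480
sample σ = √(200.3480 / 4) = √50.0870 = 7.0772%
Sharpe = (r̄ − rf) / σ = (-1.0800 − 0.59) / 7.0772 = -1.6700 / 7.0772 = -0.2360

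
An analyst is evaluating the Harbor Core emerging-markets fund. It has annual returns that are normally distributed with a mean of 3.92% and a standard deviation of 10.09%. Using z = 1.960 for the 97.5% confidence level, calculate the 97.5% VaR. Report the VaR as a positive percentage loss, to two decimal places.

VaR (as % loss) = −(μ − z·σ) = −(3.92% − 1.960 × 10.09%) = −(-15.8564%) = 15.8564%

15.86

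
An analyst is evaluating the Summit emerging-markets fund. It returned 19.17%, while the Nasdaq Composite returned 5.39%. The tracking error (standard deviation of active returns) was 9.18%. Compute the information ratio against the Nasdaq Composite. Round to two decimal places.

1.50

IR = (Rp − Rb) / TE = (19.17% − 5.39%) / 9.18% = 13.78% / 9.18% = 1.5011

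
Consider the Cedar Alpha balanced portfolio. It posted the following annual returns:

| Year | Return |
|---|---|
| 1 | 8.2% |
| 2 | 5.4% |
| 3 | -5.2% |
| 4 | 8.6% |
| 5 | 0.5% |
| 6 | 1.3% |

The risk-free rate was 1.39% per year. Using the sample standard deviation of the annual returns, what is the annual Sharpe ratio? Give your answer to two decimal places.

0.33

Mean return r̄ = 18.80 / 6 = 3.1333%
Sample σ = √[Σ(r − r̄)² / 5] = √[140.4333 / 5] = √28.0867 = 5.2997%
Sharpe = (r̄ − rf) / σ = (3.1333 − 1.39) / 5.2997 = 1.7433 / 5.2997 = 0.3289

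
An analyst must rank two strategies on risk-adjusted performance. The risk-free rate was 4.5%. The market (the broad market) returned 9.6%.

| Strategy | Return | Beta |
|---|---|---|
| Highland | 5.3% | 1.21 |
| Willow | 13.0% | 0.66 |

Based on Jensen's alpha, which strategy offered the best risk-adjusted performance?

Highland: α = 5.3% − [4.5% + 1.21 × (9.6% − 4.5%)] = -5.371
Willow: α = 13.0% − [4.5% + 0.66 × (9.6% − 4.5%)] = 5.134
Highest: Willow (5.134).

Willow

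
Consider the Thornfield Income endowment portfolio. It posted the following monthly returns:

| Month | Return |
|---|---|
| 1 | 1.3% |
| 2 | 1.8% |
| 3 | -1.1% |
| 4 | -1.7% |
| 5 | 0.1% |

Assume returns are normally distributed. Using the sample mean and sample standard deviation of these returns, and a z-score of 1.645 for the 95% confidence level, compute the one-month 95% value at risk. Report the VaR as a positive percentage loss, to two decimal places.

2.39

r̄ = (1.3 + 1.8 − 1.1 − 1.7 + 0.1) / 5 = 0.40 / 5 = 0.0800%
Σ(r − r̄)² = 9.0080; sample σ = √(9.0080/4) = 1.5007%
VaR = −(r̄ − z·σ) = −(0.0800 − 1.645 × 1.5007) = −(-2.3887) = 2.3887%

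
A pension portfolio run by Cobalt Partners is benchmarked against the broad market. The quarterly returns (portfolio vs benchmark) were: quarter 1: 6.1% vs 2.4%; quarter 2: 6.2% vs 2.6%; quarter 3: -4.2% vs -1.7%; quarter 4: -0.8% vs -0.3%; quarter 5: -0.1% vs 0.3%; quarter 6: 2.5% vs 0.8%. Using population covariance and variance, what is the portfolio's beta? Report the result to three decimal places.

2.493

r̄p = 1.6167%,  r̄m = 0.6833%
Cov = Σ(rp − r̄p)(rm − r̄m) / 6 = 5.5803
Var(rm) = Σ(rm − r̄m)² / 6 = 2.2381
β = Cov / Var = 5.5803 / 2.2381 = 2.4933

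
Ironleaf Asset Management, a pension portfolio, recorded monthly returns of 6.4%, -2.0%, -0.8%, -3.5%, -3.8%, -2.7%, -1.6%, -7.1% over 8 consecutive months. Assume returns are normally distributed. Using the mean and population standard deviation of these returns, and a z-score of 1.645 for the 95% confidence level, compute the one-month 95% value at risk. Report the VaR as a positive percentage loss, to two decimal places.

7.82

μ = (6.4 − 2 − 0.8 − 3.5 − 3.8 − 2.7 − 1.6 − 7.1) / 8 = -15.10 / 8 = -1.8875%
Σ(r − μ)² = (6.4 − (-1.8875))² + (-2 − (-1.8875))² + … = 104.0488
population σ = √(104.0488 / 8) = √13.0061 = 3.6064%
VaR = −(μ − z·σ) = −(-1.8875 − 1.645 × 3.6064) = −(-7.8200) = 7.8200%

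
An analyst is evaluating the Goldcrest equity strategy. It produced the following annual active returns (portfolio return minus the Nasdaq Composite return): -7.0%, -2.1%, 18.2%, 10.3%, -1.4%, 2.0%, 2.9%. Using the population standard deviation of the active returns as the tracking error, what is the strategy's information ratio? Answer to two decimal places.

0.42

Mean return r̄ = 22.90 / 7 = 3.2714%
Σ(r − r̄)² = (-7 − 3.2714)² + (-2.1 − 3.2714)² + … = 430.1943
σ = √[430.1943 / 7] = 7.8394%
IR = r̄ / tracking error = 3.2714 / 7.8394 = 0.4173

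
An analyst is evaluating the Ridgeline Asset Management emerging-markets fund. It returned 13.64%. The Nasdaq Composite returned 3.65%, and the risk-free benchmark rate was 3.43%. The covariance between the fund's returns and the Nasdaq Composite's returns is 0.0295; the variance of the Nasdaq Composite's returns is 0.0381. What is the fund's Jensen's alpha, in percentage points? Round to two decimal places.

β = Cov / Var = 0.0295 / 0.0381 = 0.7743
E[R] = Rf + β(Rm − Rf) = 3.43% + 0.7743 × (3.65% − 3.43%) = 3.6003%
α = Rp − E[R] = 13.64% − 3.6003% = 10.0397

10.04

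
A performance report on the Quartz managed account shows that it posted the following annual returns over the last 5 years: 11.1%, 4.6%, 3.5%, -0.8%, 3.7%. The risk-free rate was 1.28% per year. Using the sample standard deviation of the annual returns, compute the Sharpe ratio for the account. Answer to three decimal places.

Mean return r̄ = 22.10 / 5 = 4.4200%
Σ(r − r̄)² = (11.1 − 4.4200)² + (4.6 − 4.4200)² + (3.5 − 4.4200)² + … = 73.2680
sample σ = √(73.2680 / 4) = √18.3170 = 4.2798%
Sharpe = (r̄ − rf) / σ = (4.4200 − 1.28) / 4.2798 = 3.1400 / 4.2798 = 0.7337

0.734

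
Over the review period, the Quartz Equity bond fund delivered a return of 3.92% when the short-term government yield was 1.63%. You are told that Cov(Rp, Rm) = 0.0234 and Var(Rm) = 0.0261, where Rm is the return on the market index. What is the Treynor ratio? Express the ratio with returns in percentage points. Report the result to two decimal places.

β = Cov / Var = 0.0234 / 0.0261 = 0.8966
Treynor = (Rp − Rf) / β = (3.92% − 1.63%) / 0.8966 = 2.29 / 0.8966 = 2.5541

2.55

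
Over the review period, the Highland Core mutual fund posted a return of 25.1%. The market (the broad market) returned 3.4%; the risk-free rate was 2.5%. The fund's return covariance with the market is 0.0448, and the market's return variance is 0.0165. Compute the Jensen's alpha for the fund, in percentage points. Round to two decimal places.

β = Cov / Var = 0.0448 / 0.0165 = 2.7152
E[R] = Rf + β(Rm − Rf) = 2.5% + 2.7152 × (3.4% − 2.5%) = 4.9437%
α = Rp − E[R] = 25.1% − 4.9437% = 20.1563

20.16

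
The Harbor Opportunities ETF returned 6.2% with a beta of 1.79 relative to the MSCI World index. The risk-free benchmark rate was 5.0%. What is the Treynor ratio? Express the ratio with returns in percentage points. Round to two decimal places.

Treynor = (Rp − Rf) / β = (6.2% − 5.0%) / 1.79 = 1.20 / 1.79 = 0.6704

0.67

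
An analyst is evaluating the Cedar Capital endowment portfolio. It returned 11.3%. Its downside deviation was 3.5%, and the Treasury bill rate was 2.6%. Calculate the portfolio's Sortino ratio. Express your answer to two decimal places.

Sortino = (Rp − Rf) / σd = (11.3% − 2.6%) / 3.5% = 8.70% / 3.5% = 2.4857

2.49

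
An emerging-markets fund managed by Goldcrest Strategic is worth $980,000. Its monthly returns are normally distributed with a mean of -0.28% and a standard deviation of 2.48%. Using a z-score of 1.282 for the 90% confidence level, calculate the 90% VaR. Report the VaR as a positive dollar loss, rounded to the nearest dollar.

$33,902

Return at the 90% tail: μ − z·σ = -0.28% − 1.282 × 2.48% = -0.28 − 3.17936 = -3.45936%
VaR = −(-3.45936%) × $980,000 = 3.45936% × $980,000 = $33,902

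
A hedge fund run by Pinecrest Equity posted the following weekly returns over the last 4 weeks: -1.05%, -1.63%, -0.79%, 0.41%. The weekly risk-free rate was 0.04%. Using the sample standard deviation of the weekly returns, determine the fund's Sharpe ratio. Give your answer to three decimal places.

r̄ = (-1.05 − 1.63 − 0.79 + 0.41) / 4 = -0.7650%
Sample std dev = √[2.2107 / 3] = 0.8584%
Sharpe = (r̄ − rf) / σ = (-0.7650 − 0.04) / 0.8584 = -0.8050 / 0.8584 = -0.9378

-0.938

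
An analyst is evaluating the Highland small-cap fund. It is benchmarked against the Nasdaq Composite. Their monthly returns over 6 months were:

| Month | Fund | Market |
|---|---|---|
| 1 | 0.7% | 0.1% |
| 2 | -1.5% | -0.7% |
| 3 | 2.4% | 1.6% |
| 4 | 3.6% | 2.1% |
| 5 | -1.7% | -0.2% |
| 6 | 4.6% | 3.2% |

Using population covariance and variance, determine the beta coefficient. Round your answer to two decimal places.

r̄p = 1.3500%,  r̄m = 1.0167%
Cov = Σ(rp − r̄p)(rm − r̄m) / 6 = 3.2242
Var(rm) = Σ(rm − r̄m)² / 6 = 1.9247
β = Cov / Var = 3.2242 / 1.9247 = 1.6752

1.68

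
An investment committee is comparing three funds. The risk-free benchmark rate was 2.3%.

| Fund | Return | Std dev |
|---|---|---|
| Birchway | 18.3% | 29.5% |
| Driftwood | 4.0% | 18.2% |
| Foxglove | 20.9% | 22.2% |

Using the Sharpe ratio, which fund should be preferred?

Birchway: Sharpe ratio = (18.3% − 2.3%) / 29.5% = 0.542
Driftwood: Sharpe ratio = (4.0% − 2.3%) / 18.2% = 0.093
Foxglove: Sharpe ratio = (20.9% − 2.3%) / 22.2% = 0.838
Highest: Foxglove (0.838).

Foxglove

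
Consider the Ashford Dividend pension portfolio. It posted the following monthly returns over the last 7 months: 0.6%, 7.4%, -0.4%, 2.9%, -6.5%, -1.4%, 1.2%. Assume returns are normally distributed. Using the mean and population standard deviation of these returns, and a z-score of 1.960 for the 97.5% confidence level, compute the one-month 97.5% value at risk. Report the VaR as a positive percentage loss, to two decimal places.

r̄ = (0.6 + 7.4 − 0.4 + 2.9 − 6.5 − 1.4 + 1.2) / 7 = 3.80 / 7 = 0.5429%
Population std dev = √[107.2771 / 7] = 3.9148%
VaR = −(r̄ − z·σ) = −(0.5429 − 1.960 × 3.9148) = −(-7.1301) = 7.1301%

7.13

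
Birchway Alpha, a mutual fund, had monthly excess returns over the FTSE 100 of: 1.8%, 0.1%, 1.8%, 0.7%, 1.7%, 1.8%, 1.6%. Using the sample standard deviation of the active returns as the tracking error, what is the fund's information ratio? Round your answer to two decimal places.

r̄ = (1.8 + 0.1 + 1.8 + 0.7 + 1.7 + 1.8 + 1.6) / 7 = 1.3571%
Sample σ = √[Σ(r − r̄)² / 6] = √[2.7771 / 6] = √0.4629 = 0.6804%
IR = r̄ / tracking error = 1.3571 / 0.6804 = 1.9946

1.99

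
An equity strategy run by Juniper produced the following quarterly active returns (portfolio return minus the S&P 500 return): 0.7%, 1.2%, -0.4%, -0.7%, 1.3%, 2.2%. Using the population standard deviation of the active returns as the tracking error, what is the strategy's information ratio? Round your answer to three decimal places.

μ = (0.7 + 1.2 − 0.4 − 0.7 + 1.3 + 2.2) / 6 = 4.30 / 6 = 0.7167%
Σ(r − μ)² = (0.7 − 0.7167)² + (1.2 − 0.7167)² + … = 6.0283
population σ = √(6.0283 / 6) = √1.0047 = 1.0023%
IR = μ / tracking error = 0.7167 / 1.0023 = 0.7151

0.715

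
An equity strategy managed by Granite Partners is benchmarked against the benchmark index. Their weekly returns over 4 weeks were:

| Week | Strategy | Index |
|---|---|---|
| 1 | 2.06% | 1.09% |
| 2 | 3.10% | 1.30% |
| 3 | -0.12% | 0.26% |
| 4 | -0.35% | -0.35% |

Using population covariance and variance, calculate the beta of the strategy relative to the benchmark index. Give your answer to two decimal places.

2.10

r̄p = 1.1725%,  r̄m = 0.5750%
Cov = Σ(rp − r̄p)(rm − r̄m) / 4 = 0.9175
Var(rm) = Σ(rm − r̄m)² / 4 = 0.4364
β = Cov / Var = 0.9175 / 0.4364 = 2.1024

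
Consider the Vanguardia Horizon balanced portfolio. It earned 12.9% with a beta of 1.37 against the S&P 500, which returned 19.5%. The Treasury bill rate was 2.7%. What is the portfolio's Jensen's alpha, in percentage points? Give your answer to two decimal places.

CAPM expected return = Rf + β(Rm − Rf) = 2.7% + 1.37 × (19.5% − 2.7%) = 2.7 + 1.37 × 16.80 = 25.7160%
Jensen's α = Rp − E[R] = 12.9% − 25.7160% = -12.8160

-12.82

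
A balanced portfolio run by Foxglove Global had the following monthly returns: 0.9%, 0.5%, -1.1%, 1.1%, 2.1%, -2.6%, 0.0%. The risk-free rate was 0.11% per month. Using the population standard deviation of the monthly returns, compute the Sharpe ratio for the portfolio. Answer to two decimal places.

μ = (0.9 + 0.5 − 1.1 + 1.1 + 2.1 − 2.6 + 0) / 7 = 0.90 / 7 = 0.1286%
Σ(r − μ)² = (0.9 − 0.1286)² + (0.5 − 0.1286)² + (-1.1 − 0.1286)² + … = 14.5343
σ = √[14.5343 / 7] = 1.4409%
Sharpe = (μ − rf) / σ = (0.1286 − 0.11) / 1.4409 = 0.0186 / 1.4409 = 0.0129

0.01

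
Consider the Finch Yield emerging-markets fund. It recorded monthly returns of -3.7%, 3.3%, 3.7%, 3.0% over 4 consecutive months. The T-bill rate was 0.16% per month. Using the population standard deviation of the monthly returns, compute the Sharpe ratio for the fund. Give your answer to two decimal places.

r̄ = (-3.7 + 3.3 + 3.7 + 3) / 4 = 6.30 / 4 = 1.5750%
Σ(r − r̄)² = 37.3475; population σ = √(37.3475/4) = 3.0556%
Sharpe = (r̄ − rf) / σ = (1.5750 − 0.16) / 3.0556 = 1.4150 / 3.0556 = 0.4631

0.46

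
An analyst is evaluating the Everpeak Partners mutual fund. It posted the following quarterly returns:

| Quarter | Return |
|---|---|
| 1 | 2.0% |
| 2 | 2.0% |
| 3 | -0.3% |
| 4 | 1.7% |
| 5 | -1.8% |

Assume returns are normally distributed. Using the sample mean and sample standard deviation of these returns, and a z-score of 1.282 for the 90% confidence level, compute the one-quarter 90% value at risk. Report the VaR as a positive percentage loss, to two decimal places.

r̄ = (2 + 2 − 0.3 + 1.7 − 1.8) / 5 = 0.7200%
Σ(r − r̄)² = (2 − 0.7200)² + (2 − 0.7200)² + … = 11.6280
sample σ = √(11.6280 / 4) = √2.9070 = 1.7050%
VaR = −(r̄ − z·σ) = −(0.7200 − 1.282 × 1.7050) = −(-1.4658) = 1.4658%

1.47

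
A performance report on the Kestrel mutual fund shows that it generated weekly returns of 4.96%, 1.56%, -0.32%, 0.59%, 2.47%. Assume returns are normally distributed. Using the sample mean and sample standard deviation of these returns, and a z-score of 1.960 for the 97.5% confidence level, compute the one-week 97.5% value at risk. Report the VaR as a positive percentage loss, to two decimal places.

Mean return r̄ = 9.260 / 5 = 1.8520%
Sample std dev = √[16.4371 / 4] = 2.0271%
VaR = −(r̄ − z·σ) = −(1.8520 − 1.960 × 2.0271) = −(-2.1211) = 2.1211%

2.12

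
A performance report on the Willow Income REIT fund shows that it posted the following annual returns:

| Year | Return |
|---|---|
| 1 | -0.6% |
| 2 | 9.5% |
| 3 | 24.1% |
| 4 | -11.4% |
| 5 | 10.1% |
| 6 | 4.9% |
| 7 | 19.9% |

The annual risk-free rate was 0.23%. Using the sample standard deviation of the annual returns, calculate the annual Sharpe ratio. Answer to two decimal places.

0.65

μ = (-0.6 + 9.5 + 24.1 − 11.4 + 10.1 + 4.9 + 19.9) / 7 = 8.0714%
Σ(r − μ)² = 867.3743; sample σ = √(867.3743/6) = 12.0234%
Sharpe = (μ − rf) / σ = (8.0714 − 0.23) / 12.0234 = 7.8414 / 12.0234 = 0.6522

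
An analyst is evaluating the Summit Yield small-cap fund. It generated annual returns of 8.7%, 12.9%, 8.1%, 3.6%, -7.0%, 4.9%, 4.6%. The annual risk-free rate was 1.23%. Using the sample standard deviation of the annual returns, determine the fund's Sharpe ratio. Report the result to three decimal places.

r̄ = (8.7 + 12.9 + 8.1 + 3.6 − 7 + 4.9 + 4.6) / 7 = 35.80 / 7 = 5.1143%
Σ(r − r̄)² = (8.7 − 5.1143)² + (12.9 − 5.1143)² + (8.1 − 5.1143)² + … = 231.7486
σ = √[231.7486 / 6] = 6.2149%
Sharpe = (r̄ − rf) / σ = (5.1143 − 1.23) / 6.2149 = 3.8843 / 6.2149 = 0.6250

0.625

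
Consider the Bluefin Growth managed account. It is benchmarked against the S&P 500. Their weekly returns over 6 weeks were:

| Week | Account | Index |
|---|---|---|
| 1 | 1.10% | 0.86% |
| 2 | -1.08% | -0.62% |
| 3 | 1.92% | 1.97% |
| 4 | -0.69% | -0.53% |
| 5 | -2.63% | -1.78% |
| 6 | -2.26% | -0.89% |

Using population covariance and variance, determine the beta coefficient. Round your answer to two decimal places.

1.31

r̄p = -0.6067%,  r̄m = -0.1650%
Cov = Σ(rp − r̄p)(rm − r̄m) / 6 = 1.9760
Var(rm) = Σ(rm − r̄m)² / 6 = 1.5138
β = Cov / Var = 1.9760 / 1.5138 = 1.3053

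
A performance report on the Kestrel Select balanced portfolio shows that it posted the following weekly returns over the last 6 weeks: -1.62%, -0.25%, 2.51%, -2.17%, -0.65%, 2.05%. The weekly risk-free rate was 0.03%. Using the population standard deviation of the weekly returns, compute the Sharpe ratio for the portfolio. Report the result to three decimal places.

r̄ = (-1.62 − 0.25 + 2.51 − 2.17 − 0.65 + 2.05) / 6 = -0.0217%
Σ(r − r̄)² = (-1.62 − (-0.0217))² + (-0.25 − (-0.0217))² + (2.51 − (-0.0217))² + … = 18.3181
population σ = √(18.3181 / 6) = √3.0530 = 1.7473%
Sharpe = (r̄ − rf) / σ = (-0.0217 − 0.03) / 1.7473 = -0.0517 / 1.7473 = -0.0296

-0.030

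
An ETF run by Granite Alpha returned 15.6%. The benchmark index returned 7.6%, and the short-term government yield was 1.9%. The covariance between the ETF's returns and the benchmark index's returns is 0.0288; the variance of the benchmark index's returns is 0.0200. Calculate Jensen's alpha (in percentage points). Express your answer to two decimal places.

5.49

β = Cov / Var = 0.0288 / 0.0200 = 1.4400
E[R] = Rf + β(Rm − Rf) = 1.9% + 1.4400 × (7.6% − 1.9%) = 10.1080%
α = Rp − E[R] = 15.6% − 10.1080% = 5.4920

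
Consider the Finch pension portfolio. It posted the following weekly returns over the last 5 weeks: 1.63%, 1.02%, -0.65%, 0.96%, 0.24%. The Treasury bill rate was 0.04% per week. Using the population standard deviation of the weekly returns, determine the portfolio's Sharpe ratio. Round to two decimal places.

Mean return μ = 3.200 / 5 = 0.6400%
Σ(r − μ)² = (1.63 − 0.6400)² + (1.02 − 0.6400)² + (-0.65 − 0.6400)² + … = 3.0510
population σ = √(3.0510 / 5) = √0.6102 = 0.7812%
Sharpe = (μ − rf) / σ = (0.6400 − 0.04) / 0.7812 = 0.6000 / 0.7812 = 0.7680

0.77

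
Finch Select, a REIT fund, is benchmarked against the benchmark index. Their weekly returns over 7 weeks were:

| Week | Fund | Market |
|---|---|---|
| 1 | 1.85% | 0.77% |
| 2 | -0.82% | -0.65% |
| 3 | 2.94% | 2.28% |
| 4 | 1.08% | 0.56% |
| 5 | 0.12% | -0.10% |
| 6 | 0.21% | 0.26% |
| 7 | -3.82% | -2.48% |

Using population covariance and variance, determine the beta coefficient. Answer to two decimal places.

1.47

r̄p = 0.2229%,  r̄m = 0.0914%
Cov = Σ(rp − r̄p)(rm − r̄m) / 7 = 2.6627
Var(rm) = Σ(rm − r̄m)² / 7 = 1.8138
β = Cov / Var = 2.6627 / 1.8138 = 1.4680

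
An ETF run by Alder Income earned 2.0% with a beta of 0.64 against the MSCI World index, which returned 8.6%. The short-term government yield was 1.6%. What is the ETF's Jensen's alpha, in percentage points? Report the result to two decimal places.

CAPM expected return = Rf + β(Rm − Rf) = 1.6% + 0.64 × (8.6% − 1.6%) = 1.6 + 0.64 × 7.00 = 6.0800%
Jensen's α = Rp − E[R] = 2.0% − 6.0800% = -4.0800

-4.08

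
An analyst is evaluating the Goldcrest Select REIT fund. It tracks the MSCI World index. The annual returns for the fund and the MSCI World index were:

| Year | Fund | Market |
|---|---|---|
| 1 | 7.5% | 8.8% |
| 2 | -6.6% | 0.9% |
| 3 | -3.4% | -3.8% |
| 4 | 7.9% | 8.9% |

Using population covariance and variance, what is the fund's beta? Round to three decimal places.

r̄p = 1.3500%,  r̄m = 3.7000%
Cov = Σ(rp − r̄p)(rm − r̄m) / 4 = 30.8275
Var(rm) = Σ(rm − r̄m)² / 4 = 29.2850
β = Cov / Var = 30.8275 / 29.2850 = 1.0527

1.053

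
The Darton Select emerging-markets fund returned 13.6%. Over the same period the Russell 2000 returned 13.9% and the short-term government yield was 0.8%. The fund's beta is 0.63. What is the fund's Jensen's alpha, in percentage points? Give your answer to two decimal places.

4.55

CAPM expected return = Rf + β(Rm − Rf) = 0.8% + 0.63 × (13.9% − 0.8%) = 0.8 + 0.63 × 13.10 = 9.0530%
Jensen's α = Rp − E[R] = 13.6% − 9.0530% = 4.5470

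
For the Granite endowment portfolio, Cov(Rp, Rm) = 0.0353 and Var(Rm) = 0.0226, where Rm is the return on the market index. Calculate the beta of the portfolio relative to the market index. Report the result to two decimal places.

1.56

β = Cov(Rp, Rm) / Var(Rm) = 0.0353 / 0.0226 = 1.5619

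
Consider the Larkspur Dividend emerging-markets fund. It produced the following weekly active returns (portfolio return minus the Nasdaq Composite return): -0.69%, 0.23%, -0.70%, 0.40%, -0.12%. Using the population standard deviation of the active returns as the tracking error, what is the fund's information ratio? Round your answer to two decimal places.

Mean return r̄ = -0.880 / 5 = -0.1760%
Population σ = √[Σ(r − r̄)² / 5] = √[1.0385 / 5] = √0.2077 = 0.4557%
IR = r̄ / tracking error = -0.1760 / 0.4557 = -0.3862

-0.39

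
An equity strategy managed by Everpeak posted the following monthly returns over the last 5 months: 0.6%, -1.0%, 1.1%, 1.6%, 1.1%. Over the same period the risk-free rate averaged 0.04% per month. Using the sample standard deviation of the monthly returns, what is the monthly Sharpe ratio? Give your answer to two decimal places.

μ = (0.6 − 1 + 1.1 + 1.6 + 1.1) / 5 = 3.40 / 5 = 0.6800%
Σ(r − μ)² = (0.6 − 0.6800)² + (-1 − 0.6800)² + (1.1 − 0.6800)² + … = 4.0280
σ = √[4.0280 / 4] = 1.0035%
Sharpe = (μ − rf) / σ = (0.6800 − 0.04) / 1.0035 = 0.6400 / 1.0035 = 0.6378

0.64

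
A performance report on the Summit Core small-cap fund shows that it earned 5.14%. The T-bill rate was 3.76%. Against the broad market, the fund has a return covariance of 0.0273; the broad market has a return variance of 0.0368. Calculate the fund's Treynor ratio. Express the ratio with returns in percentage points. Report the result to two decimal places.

β = Cov / Var = 0.0273 / 0.0368 = 0.7418
Treynor = (Rp − Rf) / β = (5.14% − 3.76%) / 0.7418 = 1.38 / 0.7418 = 1.8603

1.86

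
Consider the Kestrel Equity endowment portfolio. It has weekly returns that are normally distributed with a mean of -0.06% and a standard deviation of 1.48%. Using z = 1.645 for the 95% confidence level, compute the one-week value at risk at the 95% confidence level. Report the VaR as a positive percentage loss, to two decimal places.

2.49

VaR (as % loss) = −(μ − z·σ) = −(-0.06% − 1.645 × 1.48%) = −(-2.4946%) = 2.4946%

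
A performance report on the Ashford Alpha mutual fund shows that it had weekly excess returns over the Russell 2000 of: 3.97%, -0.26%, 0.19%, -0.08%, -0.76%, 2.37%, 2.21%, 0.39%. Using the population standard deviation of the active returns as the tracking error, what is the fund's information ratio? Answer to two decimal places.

0.65

r̄ = (3.97 − 0.26 + 0.19 − 0.08 − 0.76 + 2.37 + 2.21 + 0.39) / 8 = 8.030 / 8 = 1.0038%
Σ(r − r̄)² = (3.97 − 1.0038)² + (-0.26 − 1.0038)² + (0.19 − 1.0038)² + … = 19.0416
σ = √[19.0416 / 8] = 1.5428%
IR = r̄ / tracking error = 1.0038 / 1.5428 = 0.6506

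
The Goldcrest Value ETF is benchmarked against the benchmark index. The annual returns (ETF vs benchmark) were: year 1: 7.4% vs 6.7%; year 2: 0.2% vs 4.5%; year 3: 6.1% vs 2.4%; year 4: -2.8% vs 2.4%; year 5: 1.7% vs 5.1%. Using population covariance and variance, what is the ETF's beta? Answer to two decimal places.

1.02

r̄p = 2.5200%,  r̄m = 4.2200%
Cov = Σ(rp − r̄p)(rm − r̄m) / 5 = 2.7796
Var(rm) = Σ(rm − r̄m)² / 5 = 2.7256
β = Cov / Var = 2.7796 / 2.7256 = 1.0198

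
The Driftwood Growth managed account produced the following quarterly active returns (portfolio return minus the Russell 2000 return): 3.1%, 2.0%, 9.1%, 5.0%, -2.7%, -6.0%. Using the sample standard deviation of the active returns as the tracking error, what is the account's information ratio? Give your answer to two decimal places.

r̄ = (3.1 + 2 + 9.1 + 5 − 2.7 − 6) / 6 = 10.50 / 6 = 1.7500%
Sample σ = √[Σ(r − r̄)² / 5] = √[146.3350 / 5] = √29.2670 = 5.4099%
IR = r̄ / tracking error = 1.7500 / 5.4099 = 0.3235

0.32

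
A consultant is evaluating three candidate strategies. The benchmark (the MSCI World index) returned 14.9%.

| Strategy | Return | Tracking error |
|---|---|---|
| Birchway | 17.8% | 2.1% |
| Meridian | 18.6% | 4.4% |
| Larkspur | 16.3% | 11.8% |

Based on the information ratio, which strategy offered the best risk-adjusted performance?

Birchway

Birchway: IR = (17.8% − 14.9%) / 2.1% = 1.381
Meridian: IR = (18.6% − 14.9%) / 4.4% = 0.841
Larkspur: IR = (16.3% − 14.9%) / 11.8% = 0.119
Highest: Birchway (1.381).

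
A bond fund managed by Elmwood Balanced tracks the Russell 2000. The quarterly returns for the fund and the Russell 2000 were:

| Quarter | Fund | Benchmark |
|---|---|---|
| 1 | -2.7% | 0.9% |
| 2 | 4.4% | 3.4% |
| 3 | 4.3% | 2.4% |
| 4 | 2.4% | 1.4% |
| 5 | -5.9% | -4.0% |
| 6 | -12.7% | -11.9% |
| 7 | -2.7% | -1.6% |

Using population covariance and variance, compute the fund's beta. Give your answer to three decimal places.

r̄p = -1.8429%,  r̄m = -1.3429%
Cov = Σ(rp − r̄p)(rm − r̄m) / 7 = 26.8482
Var(rm) = Σ(rm − r̄m)² / 7 = 23.9482
β = Cov / Var = 26.8482 / 23.9482 = 1.1211

1.121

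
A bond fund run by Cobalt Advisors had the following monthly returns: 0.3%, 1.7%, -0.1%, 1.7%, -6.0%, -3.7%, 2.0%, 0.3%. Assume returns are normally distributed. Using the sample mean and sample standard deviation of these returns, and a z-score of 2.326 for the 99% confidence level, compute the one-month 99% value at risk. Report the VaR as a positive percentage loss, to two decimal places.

Mean return r̄ = -3.80 / 8 = -0.4750%
Σ(r − r̄)² = (0.3 − (-0.4750))² + (1.7 − (-0.4750))² + … = 57.8550
sample σ = √(57.8550 / 7) = √8.2650 = 2.8749%
VaR = −(r̄ − z·σ) = −(-0.4750 − 2.326 × 2.8749) = −(-7.1620) = 7.1620%

7.16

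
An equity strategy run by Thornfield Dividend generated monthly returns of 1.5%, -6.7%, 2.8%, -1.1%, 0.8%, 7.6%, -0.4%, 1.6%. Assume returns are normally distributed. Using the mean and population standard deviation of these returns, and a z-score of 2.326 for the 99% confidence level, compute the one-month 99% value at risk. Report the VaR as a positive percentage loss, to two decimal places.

7.97

Mean return μ = 6.10 / 8 = 0.7625%
Σ(r − μ)² = (1.5 − 0.7625)² + (-6.7 − 0.7625)² + (2.8 − 0.7625)² + … = 112.6588
population σ = √(112.6588 / 8) = √14.0824 = 3.7527%
VaR = −(μ − z·σ) = −(0.7625 − 2.326 × 3.7527) = −(-7.9663) = 7.9663%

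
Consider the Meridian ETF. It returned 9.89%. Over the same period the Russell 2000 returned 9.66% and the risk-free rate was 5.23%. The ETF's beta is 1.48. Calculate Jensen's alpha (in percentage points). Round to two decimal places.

CAPM expected return = Rf + β(Rm − Rf) = 5.23% + 1.48 × (9.66% − 5.23%) = 5.23 + 1.48 × 4.43 = 11.7864%
Jensen's α = Rp − E[R] = 9.89% − 11.7864% = -1.8964

-1.90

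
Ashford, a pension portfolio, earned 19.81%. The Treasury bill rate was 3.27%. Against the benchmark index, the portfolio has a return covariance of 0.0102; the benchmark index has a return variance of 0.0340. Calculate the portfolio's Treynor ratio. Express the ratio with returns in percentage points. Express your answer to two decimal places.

55.13

β = Cov / Var = 0.0102 / 0.0340 = 0.3000
Treynor = (Rp − Rf) / β = (19.81% − 3.27%) / 0.3000 = 16.54 / 0.3000 = 55.1333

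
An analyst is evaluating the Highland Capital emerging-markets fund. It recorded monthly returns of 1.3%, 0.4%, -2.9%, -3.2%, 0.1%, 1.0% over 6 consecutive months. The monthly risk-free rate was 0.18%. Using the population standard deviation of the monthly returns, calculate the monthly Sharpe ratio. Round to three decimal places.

r̄ = (1.3 + 0.4 − 2.9 − 3.2 + 0.1 + 1) / 6 = -0.5500%
Σ(r − r̄)² = 19.6950; population σ = √(19.6950/6) = 1.8118%
Sharpe = (r̄ − rf) / σ = (-0.5500 − 0.18) / 1.8118 = -0.7300 / 1.8118 = -0.4029

-0.403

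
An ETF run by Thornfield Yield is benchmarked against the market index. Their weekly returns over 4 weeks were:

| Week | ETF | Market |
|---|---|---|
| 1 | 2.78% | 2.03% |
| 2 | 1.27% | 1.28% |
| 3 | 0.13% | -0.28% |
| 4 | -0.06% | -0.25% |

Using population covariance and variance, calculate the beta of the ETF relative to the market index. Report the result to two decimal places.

1.10

r̄p = 1.0300%,  r̄m = 0.6950%
Cov = Σ(rp − r̄p)(rm − r̄m) / 4 = 1.0961
Var(rm) = Σ(rm − r̄m)² / 4 = 0.9920
β = Cov / Var = 1.0961 / 0.9920 = 1.1049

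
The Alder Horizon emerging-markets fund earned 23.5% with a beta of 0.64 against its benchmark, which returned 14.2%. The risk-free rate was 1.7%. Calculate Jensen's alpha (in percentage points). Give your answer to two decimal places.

CAPM expected return = Rf + β(Rm − Rf) = 1.7% + 0.64 × (14.2% − 1.7%) = 1.7 + 0.64 × 12.50 = 9.7000%
Jensen's α = Rp − E[R] = 23.5% − 9.7000% = 13.8000

13.80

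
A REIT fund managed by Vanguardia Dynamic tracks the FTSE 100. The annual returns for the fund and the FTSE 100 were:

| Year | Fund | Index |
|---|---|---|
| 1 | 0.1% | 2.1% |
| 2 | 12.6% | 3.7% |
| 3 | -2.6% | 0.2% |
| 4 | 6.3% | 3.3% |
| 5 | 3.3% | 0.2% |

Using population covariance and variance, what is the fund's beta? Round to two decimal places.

2.75

r̄p = 3.9400%,  r̄m = 1.9000%
Cov = Σ(rp − r̄p)(rm − r̄m) / 5 = 6.0660
Var(rm) = Σ(rm − r̄m)² / 5 = 2.2040
β = Cov / Var = 6.0660 / 2.2040 = 2.7523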